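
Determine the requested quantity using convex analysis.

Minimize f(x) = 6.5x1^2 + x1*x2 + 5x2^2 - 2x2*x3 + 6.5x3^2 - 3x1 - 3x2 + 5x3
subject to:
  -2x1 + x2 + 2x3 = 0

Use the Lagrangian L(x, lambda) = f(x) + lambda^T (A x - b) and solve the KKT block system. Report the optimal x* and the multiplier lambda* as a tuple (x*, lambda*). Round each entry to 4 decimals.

Form the Lagrangian:
  L(x, lambda) = (1/2) x^T Q x + c^T x + lambda^T (A x - b)
Stationarity (grad_x L = 0): Q x + c + A^T lambda = 0.
Primal feasibility: A x = b.

This gives the KKT block system:
  [ Q   A^T ] [ x     ]   [-c ]
  [ A    0  ] [ lambda ] = [ b ]

Solving the linear system:
  x*      = (0.0316, 0.3762, -0.1565)
  lambda* = (-1.1065)
  f(x*)   = -1.0029

x* = (0.0316, 0.3762, -0.1565), lambda* = (-1.1065)


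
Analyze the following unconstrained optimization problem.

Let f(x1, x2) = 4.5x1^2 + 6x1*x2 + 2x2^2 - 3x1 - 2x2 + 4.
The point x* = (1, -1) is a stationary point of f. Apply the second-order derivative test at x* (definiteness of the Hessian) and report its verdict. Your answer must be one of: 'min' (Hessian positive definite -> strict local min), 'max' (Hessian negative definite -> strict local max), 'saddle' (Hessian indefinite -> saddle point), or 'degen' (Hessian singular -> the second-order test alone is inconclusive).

Compute the Hessian H = grad^2 f:
  H = [[9, 6], [6, 4]]
Verify stationarity: grad f(x*) = H x* + g = (0, 0).
Eigenvalues of H: 0, 13.
H has a zero eigenvalue (singular; positive semidefinite but not definite), so H is neither positive definite, negative definite, nor indefinite. The second-order test alone is inconclusive -> degen.
(Indeed, f is constant along the null direction of H through x*, so x* is not a strict local extremum.)

degen


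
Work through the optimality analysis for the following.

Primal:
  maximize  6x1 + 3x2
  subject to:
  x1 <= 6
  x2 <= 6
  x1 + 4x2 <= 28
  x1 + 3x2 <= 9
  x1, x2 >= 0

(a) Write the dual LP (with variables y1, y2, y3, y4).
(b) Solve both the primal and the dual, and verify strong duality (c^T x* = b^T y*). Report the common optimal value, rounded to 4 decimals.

The standard primal-dual pair for 'max c^T x s.t. A x <= b, x >= 0' is:
  Dual:  min b^T y  s.t.  A^T y >= c,  y >= 0.

So the dual LP is:
  minimize  6y1 + 6y2 + 28y3 + 9y4
  subject to:
    y1 + y3 + y4 >= 6
    y2 + 4y3 + 3y4 >= 3
    y1, y2, y3, y4 >= 0

Solving the primal: x* = (6, 1).
  primal value c^T x* = 39.
Solving the dual: y* = (5, 0, 0, 1).
  dual value b^T y* = 39.
Strong duality: c^T x* = b^T y*. Confirmed.

39


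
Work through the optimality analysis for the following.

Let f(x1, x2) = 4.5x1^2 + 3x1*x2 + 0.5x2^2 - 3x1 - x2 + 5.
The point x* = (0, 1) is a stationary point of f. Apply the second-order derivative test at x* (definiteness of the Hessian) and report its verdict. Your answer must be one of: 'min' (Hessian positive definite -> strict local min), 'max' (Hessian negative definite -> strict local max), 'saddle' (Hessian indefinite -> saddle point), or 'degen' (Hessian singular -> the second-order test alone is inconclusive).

Compute the Hessian H = grad^2 f:
  H = [[9, 3], [3, 1]]
Verify stationarity: grad f(x*) = H x* + g = (0, 0).
Eigenvalues of H: 0, 10.
H has a zero eigenvalue (singular; positive semidefinite but not definite), so H is neither positive definite, negative definite, nor indefinite. The second-order test alone is inconclusive -> degen.
(Indeed, f is constant along the null direction of H through x*, so x* is not a strict local extremum.)

degen


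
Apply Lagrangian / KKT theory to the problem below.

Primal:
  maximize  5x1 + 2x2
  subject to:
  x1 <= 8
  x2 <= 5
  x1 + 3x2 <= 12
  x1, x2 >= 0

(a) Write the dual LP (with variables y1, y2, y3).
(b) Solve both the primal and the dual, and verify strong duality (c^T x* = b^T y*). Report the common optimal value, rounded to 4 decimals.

The standard primal-dual pair for 'max c^T x s.t. A x <= b, x >= 0' is:
  Dual:  min b^T y  s.t.  A^T y >= c,  y >= 0.

So the dual LP is:
  minimize  8y1 + 5y2 + 12y3
  subject to:
    y1 + y3 >= 5
    y2 + 3y3 >= 2
    y1, y2, y3 >= 0

Solving the primal: x* = (8, 1.3333).
  primal value c^T x* = 42.6667.
Solving the dual: y* = (4.3333, 0, 0.6667).
  dual value b^T y* = 42.6667.
Strong duality: c^T x* = b^T y*. Confirmed.

42.6667


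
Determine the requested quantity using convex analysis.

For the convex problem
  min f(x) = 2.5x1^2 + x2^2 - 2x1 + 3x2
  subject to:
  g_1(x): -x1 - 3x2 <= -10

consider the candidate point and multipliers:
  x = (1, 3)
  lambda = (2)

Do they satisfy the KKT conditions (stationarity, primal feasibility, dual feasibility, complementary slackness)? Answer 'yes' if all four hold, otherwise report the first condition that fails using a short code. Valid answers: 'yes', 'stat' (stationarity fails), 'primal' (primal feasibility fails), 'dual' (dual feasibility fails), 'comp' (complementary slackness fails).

Gradient of f: grad f(x) = Q x + c = (3, 9)
Constraint values g_i(x) = a_i^T x - b_i:
  g_1((1, 3)) = 0
Stationarity residual: grad f(x) + sum_i lambda_i a_i = (1, 3)
  -> stationarity FAILS
Primal feasibility (all g_i <= 0): OK
Dual feasibility (all lambda_i >= 0): OK
Complementary slackness (lambda_i * g_i(x) = 0 for all i): OK

Verdict: the first failing condition is stationarity -> stat.

stat


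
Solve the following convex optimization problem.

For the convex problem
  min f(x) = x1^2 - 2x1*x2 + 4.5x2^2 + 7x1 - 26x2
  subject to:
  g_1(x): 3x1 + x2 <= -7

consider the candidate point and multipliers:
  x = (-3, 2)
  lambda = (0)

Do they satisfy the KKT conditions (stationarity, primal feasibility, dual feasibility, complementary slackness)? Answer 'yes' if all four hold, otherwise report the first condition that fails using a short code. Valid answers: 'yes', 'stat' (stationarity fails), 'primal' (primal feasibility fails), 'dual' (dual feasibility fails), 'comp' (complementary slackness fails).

Gradient of f: grad f(x) = Q x + c = (-3, -2)
Constraint values g_i(x) = a_i^T x - b_i:
  g_1((-3, 2)) = 0
Stationarity residual: grad f(x) + sum_i lambda_i a_i = (-3, -2)
  -> stationarity FAILS
Primal feasibility (all g_i <= 0): OK
Dual feasibility (all lambda_i >= 0): OK
Complementary slackness (lambda_i * g_i(x) = 0 for all i): OK

Verdict: the first failing condition is stationarity -> stat.

stat


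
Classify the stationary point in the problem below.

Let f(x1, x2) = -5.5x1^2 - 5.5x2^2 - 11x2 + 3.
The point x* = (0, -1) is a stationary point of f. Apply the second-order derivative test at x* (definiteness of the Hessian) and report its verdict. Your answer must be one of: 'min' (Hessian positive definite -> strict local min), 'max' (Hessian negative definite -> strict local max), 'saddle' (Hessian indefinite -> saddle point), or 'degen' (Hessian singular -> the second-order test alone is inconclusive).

Compute the Hessian H = grad^2 f:
  H = [[-11, 0], [0, -11]]
Verify stationarity: grad f(x*) = H x* + g = (0, 0).
Eigenvalues of H: -11, -11.
Both eigenvalues < 0, so H is negative definite -> x* is a strict local max.

max


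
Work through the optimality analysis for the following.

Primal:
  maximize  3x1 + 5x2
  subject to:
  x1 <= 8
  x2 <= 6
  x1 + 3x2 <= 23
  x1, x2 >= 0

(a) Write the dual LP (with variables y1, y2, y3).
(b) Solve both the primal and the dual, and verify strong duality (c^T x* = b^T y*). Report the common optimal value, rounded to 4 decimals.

The standard primal-dual pair for 'max c^T x s.t. A x <= b, x >= 0' is:
  Dual:  min b^T y  s.t.  A^T y >= c,  y >= 0.

So the dual LP is:
  minimize  8y1 + 6y2 + 23y3
  subject to:
    y1 + y3 >= 3
    y2 + 3y3 >= 5
    y1, y2, y3 >= 0

Solving the primal: x* = (8, 5).
  primal value c^T x* = 49.
Solving the dual: y* = (1.3333, 0, 1.6667).
  dual value b^T y* = 49.
Strong duality: c^T x* = b^T y*. Confirmed.

49


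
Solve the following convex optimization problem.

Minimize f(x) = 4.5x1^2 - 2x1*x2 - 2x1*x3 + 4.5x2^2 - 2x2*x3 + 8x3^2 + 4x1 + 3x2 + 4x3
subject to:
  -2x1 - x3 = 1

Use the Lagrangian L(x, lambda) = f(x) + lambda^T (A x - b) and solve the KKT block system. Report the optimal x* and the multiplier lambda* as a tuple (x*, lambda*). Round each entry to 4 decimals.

Form the Lagrangian:
  L(x, lambda) = (1/2) x^T Q x + c^T x + lambda^T (A x - b)
Stationarity (grad_x L = 0): Q x + c + A^T lambda = 0.
Primal feasibility: A x = b.

This gives the KKT block system:
  [ Q   A^T ] [ x     ]   [-c ]
  [ A    0  ] [ lambda ] = [ b ]

Solving the linear system:
  x*      = (-0.3586, -0.4759, -0.2828)
  lambda* = (1.1448)
  f(x*)   = -2.569

x* = (-0.3586, -0.4759, -0.2828), lambda* = (1.1448)


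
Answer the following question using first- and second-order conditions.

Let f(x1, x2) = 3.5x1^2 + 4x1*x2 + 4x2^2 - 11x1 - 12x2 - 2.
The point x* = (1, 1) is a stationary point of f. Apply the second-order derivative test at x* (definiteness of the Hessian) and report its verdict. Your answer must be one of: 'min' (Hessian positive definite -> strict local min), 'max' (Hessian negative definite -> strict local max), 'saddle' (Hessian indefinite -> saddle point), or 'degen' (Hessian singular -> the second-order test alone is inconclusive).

Compute the Hessian H = grad^2 f:
  H = [[7, 4], [4, 8]]
Verify stationarity: grad f(x*) = H x* + g = (0, 0).
Eigenvalues of H: 3.4689, 11.5311.
Both eigenvalues > 0, so H is positive definite -> x* is a strict local min.

min


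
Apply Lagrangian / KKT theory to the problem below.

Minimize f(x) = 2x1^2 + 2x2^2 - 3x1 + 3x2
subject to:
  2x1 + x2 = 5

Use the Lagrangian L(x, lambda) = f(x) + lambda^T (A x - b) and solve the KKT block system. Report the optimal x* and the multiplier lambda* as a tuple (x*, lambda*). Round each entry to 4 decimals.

Form the Lagrangian:
  L(x, lambda) = (1/2) x^T Q x + c^T x + lambda^T (A x - b)
Stationarity (grad_x L = 0): Q x + c + A^T lambda = 0.
Primal feasibility: A x = b.

This gives the KKT block system:
  [ Q   A^T ] [ x     ]   [-c ]
  [ A    0  ] [ lambda ] = [ b ]

Solving the linear system:
  x*      = (2.45, 0.1)
  lambda* = (-3.4)
  f(x*)   = 4.975

x* = (2.45, 0.1), lambda* = (-3.4)


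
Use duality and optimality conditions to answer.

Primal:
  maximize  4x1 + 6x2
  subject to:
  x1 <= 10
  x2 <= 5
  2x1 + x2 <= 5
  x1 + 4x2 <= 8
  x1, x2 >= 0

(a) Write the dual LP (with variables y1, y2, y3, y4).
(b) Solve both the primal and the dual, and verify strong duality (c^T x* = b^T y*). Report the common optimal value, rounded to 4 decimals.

The standard primal-dual pair for 'max c^T x s.t. A x <= b, x >= 0' is:
  Dual:  min b^T y  s.t.  A^T y >= c,  y >= 0.

So the dual LP is:
  minimize  10y1 + 5y2 + 5y3 + 8y4
  subject to:
    y1 + 2y3 + y4 >= 4
    y2 + y3 + 4y4 >= 6
    y1, y2, y3, y4 >= 0

Solving the primal: x* = (1.7143, 1.5714).
  primal value c^T x* = 16.2857.
Solving the dual: y* = (0, 0, 1.4286, 1.1429).
  dual value b^T y* = 16.2857.
Strong duality: c^T x* = b^T y*. Confirmed.

16.2857


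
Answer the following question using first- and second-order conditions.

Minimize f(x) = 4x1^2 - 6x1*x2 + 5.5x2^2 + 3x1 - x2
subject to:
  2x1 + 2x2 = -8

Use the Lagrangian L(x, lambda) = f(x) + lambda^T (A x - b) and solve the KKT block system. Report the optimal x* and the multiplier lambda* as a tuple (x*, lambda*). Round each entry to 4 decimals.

Form the Lagrangian:
  L(x, lambda) = (1/2) x^T Q x + c^T x + lambda^T (A x - b)
Stationarity (grad_x L = 0): Q x + c + A^T lambda = 0.
Primal feasibility: A x = b.

This gives the KKT block system:
  [ Q   A^T ] [ x     ]   [-c ]
  [ A    0  ] [ lambda ] = [ b ]

Solving the linear system:
  x*      = (-2.3226, -1.6774)
  lambda* = (2.7581)
  f(x*)   = 8.3871

x* = (-2.3226, -1.6774), lambda* = (2.7581)


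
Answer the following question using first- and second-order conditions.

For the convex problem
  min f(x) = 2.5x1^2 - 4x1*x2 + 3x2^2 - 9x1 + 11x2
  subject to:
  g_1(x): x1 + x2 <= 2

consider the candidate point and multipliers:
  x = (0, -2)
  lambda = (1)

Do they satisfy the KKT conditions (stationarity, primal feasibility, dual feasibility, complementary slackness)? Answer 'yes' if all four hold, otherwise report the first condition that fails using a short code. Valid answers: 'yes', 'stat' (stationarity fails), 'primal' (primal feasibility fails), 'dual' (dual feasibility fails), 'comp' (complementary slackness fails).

Gradient of f: grad f(x) = Q x + c = (-1, -1)
Constraint values g_i(x) = a_i^T x - b_i:
  g_1((0, -2)) = -4
Stationarity residual: grad f(x) + sum_i lambda_i a_i = (0, 0)
  -> stationarity OK
Primal feasibility (all g_i <= 0): OK
Dual feasibility (all lambda_i >= 0): OK
Complementary slackness (lambda_i * g_i(x) = 0 for all i): FAILS

Verdict: the first failing condition is complementary_slackness -> comp.

comp


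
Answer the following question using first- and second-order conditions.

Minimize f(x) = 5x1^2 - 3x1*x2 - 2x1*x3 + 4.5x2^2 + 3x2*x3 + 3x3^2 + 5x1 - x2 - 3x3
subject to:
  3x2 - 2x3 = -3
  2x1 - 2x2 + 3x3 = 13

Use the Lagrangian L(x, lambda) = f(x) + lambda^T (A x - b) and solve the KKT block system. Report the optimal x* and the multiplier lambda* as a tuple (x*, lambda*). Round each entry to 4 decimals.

Form the Lagrangian:
  L(x, lambda) = (1/2) x^T Q x + c^T x + lambda^T (A x - b)
Stationarity (grad_x L = 0): Q x + c + A^T lambda = 0.
Primal feasibility: A x = b.

This gives the KKT block system:
  [ Q   A^T ] [ x     ]   [-c ]
  [ A    0  ] [ lambda ] = [ b ]

Solving the linear system:
  x*      = (2.8692, 1.1046, 3.1569)
  lambda* = (-11.2897, -12.0322)
  f(x*)   = 63.16

x* = (2.8692, 1.1046, 3.1569), lambda* = (-11.2897, -12.0322)


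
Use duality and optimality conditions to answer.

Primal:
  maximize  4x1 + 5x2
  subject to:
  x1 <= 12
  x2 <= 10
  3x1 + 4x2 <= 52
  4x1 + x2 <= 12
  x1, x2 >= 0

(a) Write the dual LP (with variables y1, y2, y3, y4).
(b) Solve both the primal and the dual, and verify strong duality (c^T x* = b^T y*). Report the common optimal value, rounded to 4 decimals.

The standard primal-dual pair for 'max c^T x s.t. A x <= b, x >= 0' is:
  Dual:  min b^T y  s.t.  A^T y >= c,  y >= 0.

So the dual LP is:
  minimize  12y1 + 10y2 + 52y3 + 12y4
  subject to:
    y1 + 3y3 + 4y4 >= 4
    y2 + 4y3 + y4 >= 5
    y1, y2, y3, y4 >= 0

Solving the primal: x* = (0.5, 10).
  primal value c^T x* = 52.
Solving the dual: y* = (0, 4, 0, 1).
  dual value b^T y* = 52.
Strong duality: c^T x* = b^T y*. Confirmed.

52


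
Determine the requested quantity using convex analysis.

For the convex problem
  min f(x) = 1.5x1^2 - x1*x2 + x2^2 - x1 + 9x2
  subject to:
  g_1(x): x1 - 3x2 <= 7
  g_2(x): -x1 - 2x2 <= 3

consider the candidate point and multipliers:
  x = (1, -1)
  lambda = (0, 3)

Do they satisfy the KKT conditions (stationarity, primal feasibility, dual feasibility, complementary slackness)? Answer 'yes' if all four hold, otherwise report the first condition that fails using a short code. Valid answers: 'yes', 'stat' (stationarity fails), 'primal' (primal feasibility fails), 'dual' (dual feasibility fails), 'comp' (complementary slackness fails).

Gradient of f: grad f(x) = Q x + c = (3, 6)
Constraint values g_i(x) = a_i^T x - b_i:
  g_1((1, -1)) = -3
  g_2((1, -1)) = -2
Stationarity residual: grad f(x) + sum_i lambda_i a_i = (0, 0)
  -> stationarity OK
Primal feasibility (all g_i <= 0): OK
Dual feasibility (all lambda_i >= 0): OK
Complementary slackness (lambda_i * g_i(x) = 0 for all i): FAILS

Verdict: the first failing condition is complementary_slackness -> comp.

comp


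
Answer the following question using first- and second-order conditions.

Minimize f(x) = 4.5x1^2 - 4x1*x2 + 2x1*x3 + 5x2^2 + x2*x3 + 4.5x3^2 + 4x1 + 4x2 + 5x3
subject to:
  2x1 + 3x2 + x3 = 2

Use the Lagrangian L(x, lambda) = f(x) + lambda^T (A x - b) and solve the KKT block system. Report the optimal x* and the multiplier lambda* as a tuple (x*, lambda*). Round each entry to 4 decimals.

Form the Lagrangian:
  L(x, lambda) = (1/2) x^T Q x + c^T x + lambda^T (A x - b)
Stationarity (grad_x L = 0): Q x + c + A^T lambda = 0.
Primal feasibility: A x = b.

This gives the KKT block system:
  [ Q   A^T ] [ x     ]   [-c ]
  [ A    0  ] [ lambda ] = [ b ]

Solving the linear system:
  x*      = (0.4229, 0.5322, -0.4424)
  lambda* = (-2.3961)
  f(x*)   = 3.2002

x* = (0.4229, 0.5322, -0.4424), lambda* = (-2.3961)


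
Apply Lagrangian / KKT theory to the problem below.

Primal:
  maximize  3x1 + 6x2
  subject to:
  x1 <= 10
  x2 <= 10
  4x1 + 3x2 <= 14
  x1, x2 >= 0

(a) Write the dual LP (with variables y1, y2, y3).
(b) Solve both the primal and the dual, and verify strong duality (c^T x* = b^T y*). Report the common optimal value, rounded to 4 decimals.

The standard primal-dual pair for 'max c^T x s.t. A x <= b, x >= 0' is:
  Dual:  min b^T y  s.t.  A^T y >= c,  y >= 0.

So the dual LP is:
  minimize  10y1 + 10y2 + 14y3
  subject to:
    y1 + 4y3 >= 3
    y2 + 3y3 >= 6
    y1, y2, y3 >= 0

Solving the primal: x* = (0, 4.6667).
  primal value c^T x* = 28.
Solving the dual: y* = (0, 0, 2).
  dual value b^T y* = 28.
Strong duality: c^T x* = b^T y*. Confirmed.

28


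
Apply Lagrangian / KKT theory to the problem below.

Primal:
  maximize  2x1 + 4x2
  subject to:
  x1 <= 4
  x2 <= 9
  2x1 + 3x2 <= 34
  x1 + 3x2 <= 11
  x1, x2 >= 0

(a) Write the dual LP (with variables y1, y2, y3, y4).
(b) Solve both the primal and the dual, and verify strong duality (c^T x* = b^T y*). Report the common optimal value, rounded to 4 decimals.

The standard primal-dual pair for 'max c^T x s.t. A x <= b, x >= 0' is:
  Dual:  min b^T y  s.t.  A^T y >= c,  y >= 0.

So the dual LP is:
  minimize  4y1 + 9y2 + 34y3 + 11y4
  subject to:
    y1 + 2y3 + y4 >= 2
    y2 + 3y3 + 3y4 >= 4
    y1, y2, y3, y4 >= 0

Solving the primal: x* = (4, 2.3333).
  primal value c^T x* = 17.3333.
Solving the dual: y* = (0.6667, 0, 0, 1.3333).
  dual value b^T y* = 17.3333.
Strong duality: c^T x* = b^T y*. Confirmed.

17.3333


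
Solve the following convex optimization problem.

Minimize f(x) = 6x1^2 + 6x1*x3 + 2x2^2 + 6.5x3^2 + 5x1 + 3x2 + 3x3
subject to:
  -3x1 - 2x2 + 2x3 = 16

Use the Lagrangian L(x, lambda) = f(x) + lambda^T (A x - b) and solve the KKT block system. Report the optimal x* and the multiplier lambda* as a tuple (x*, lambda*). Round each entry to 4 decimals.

Form the Lagrangian:
  L(x, lambda) = (1/2) x^T Q x + c^T x + lambda^T (A x - b)
Stationarity (grad_x L = 0): Q x + c + A^T lambda = 0.
Primal feasibility: A x = b.

This gives the KKT block system:
  [ Q   A^T ] [ x     ]   [-c ]
  [ A    0  ] [ lambda ] = [ b ]

Solving the linear system:
  x*      = (-2.3095, -3.0063, 1.5294)
  lambda* = (-4.5126)
  f(x*)   = 28.1117

x* = (-2.3095, -3.0063, 1.5294), lambda* = (-4.5126)


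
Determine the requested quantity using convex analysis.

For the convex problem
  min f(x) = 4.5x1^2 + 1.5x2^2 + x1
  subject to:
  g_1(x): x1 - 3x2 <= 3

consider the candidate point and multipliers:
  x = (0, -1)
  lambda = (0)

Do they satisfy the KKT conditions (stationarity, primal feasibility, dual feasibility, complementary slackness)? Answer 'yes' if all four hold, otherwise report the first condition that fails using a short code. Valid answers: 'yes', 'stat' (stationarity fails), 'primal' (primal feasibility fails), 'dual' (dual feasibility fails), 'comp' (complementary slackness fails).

Gradient of f: grad f(x) = Q x + c = (1, -3)
Constraint values g_i(x) = a_i^T x - b_i:
  g_1((0, -1)) = 0
Stationarity residual: grad f(x) + sum_i lambda_i a_i = (1, -3)
  -> stationarity FAILS
Primal feasibility (all g_i <= 0): OK
Dual feasibility (all lambda_i >= 0): OK
Complementary slackness (lambda_i * g_i(x) = 0 for all i): OK

Verdict: the first failing condition is stationarity -> stat.

stat


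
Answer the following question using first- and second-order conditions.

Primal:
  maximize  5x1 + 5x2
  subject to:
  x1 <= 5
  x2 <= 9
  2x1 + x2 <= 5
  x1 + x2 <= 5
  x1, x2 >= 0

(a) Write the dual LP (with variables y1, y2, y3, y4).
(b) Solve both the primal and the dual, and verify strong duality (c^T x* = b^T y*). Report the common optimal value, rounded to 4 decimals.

The standard primal-dual pair for 'max c^T x s.t. A x <= b, x >= 0' is:
  Dual:  min b^T y  s.t.  A^T y >= c,  y >= 0.

So the dual LP is:
  minimize  5y1 + 9y2 + 5y3 + 5y4
  subject to:
    y1 + 2y3 + y4 >= 5
    y2 + y3 + y4 >= 5
    y1, y2, y3, y4 >= 0

Solving the primal: x* = (0, 5).
  primal value c^T x* = 25.
Solving the dual: y* = (0, 0, 0, 5).
  dual value b^T y* = 25.
Strong duality: c^T x* = b^T y*. Confirmed.

25


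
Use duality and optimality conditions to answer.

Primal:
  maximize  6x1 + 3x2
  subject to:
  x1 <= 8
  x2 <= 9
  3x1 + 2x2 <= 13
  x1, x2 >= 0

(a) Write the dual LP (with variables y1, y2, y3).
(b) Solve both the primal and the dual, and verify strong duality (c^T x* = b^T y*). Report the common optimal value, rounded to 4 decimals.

The standard primal-dual pair for 'max c^T x s.t. A x <= b, x >= 0' is:
  Dual:  min b^T y  s.t.  A^T y >= c,  y >= 0.

So the dual LP is:
  minimize  8y1 + 9y2 + 13y3
  subject to:
    y1 + 3y3 >= 6
    y2 + 2y3 >= 3
    y1, y2, y3 >= 0

Solving the primal: x* = (4.3333, 0).
  primal value c^T x* = 26.
Solving the dual: y* = (0, 0, 2).
  dual value b^T y* = 26.
Strong duality: c^T x* = b^T y*. Confirmed.

26


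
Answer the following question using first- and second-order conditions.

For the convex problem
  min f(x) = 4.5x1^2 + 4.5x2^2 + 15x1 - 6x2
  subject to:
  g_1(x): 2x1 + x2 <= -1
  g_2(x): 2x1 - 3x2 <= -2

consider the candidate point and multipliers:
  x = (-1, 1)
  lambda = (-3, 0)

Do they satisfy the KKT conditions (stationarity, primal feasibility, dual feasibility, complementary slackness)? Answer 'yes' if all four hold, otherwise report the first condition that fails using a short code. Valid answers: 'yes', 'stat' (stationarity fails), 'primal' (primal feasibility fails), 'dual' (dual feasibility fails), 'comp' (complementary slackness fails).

Gradient of f: grad f(x) = Q x + c = (6, 3)
Constraint values g_i(x) = a_i^T x - b_i:
  g_1((-1, 1)) = 0
  g_2((-1, 1)) = -3
Stationarity residual: grad f(x) + sum_i lambda_i a_i = (0, 0)
  -> stationarity OK
Primal feasibility (all g_i <= 0): OK
Dual feasibility (all lambda_i >= 0): FAILS
Complementary slackness (lambda_i * g_i(x) = 0 for all i): OK

Verdict: the first failing condition is dual_feasibility -> dual.

dual


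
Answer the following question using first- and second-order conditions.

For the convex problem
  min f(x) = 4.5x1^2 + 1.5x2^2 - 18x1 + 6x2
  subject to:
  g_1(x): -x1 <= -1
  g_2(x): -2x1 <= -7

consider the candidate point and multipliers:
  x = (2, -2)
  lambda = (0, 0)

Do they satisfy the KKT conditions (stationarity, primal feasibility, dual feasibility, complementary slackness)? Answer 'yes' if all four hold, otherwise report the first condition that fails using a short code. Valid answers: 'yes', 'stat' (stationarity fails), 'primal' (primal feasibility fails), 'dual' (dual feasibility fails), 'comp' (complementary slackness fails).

Gradient of f: grad f(x) = Q x + c = (0, 0)
Constraint values g_i(x) = a_i^T x - b_i:
  g_1((2, -2)) = -1
  g_2((2, -2)) = 3
Stationarity residual: grad f(x) + sum_i lambda_i a_i = (0, 0)
  -> stationarity OK
Primal feasibility (all g_i <= 0): FAILS
Dual feasibility (all lambda_i >= 0): OK
Complementary slackness (lambda_i * g_i(x) = 0 for all i): OK

Verdict: the first failing condition is primal_feasibility -> primal.

primal


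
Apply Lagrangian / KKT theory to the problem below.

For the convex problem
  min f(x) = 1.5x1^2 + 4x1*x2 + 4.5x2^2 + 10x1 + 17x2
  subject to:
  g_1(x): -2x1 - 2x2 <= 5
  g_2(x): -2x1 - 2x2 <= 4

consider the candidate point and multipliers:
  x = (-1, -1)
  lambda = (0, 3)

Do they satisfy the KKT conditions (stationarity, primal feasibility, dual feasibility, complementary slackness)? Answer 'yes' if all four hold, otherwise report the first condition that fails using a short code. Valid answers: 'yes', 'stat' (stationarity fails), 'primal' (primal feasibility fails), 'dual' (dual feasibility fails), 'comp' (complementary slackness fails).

Gradient of f: grad f(x) = Q x + c = (3, 4)
Constraint values g_i(x) = a_i^T x - b_i:
  g_1((-1, -1)) = -1
  g_2((-1, -1)) = 0
Stationarity residual: grad f(x) + sum_i lambda_i a_i = (-3, -2)
  -> stationarity FAILS
Primal feasibility (all g_i <= 0): OK
Dual feasibility (all lambda_i >= 0): OK
Complementary slackness (lambda_i * g_i(x) = 0 for all i): OK

Verdict: the first failing condition is stationarity -> stat.

stat


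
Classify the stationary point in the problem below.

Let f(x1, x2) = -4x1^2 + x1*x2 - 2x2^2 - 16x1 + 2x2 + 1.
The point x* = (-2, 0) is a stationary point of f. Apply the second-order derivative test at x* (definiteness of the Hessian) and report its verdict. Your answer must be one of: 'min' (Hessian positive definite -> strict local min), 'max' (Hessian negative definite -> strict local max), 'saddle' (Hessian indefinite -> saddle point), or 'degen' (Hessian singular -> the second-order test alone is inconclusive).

Compute the Hessian H = grad^2 f:
  H = [[-8, 1], [1, -4]]
Verify stationarity: grad f(x*) = H x* + g = (0, 0).
Eigenvalues of H: -8.2361, -3.7639.
Both eigenvalues < 0, so H is negative definite -> x* is a strict local max.

max


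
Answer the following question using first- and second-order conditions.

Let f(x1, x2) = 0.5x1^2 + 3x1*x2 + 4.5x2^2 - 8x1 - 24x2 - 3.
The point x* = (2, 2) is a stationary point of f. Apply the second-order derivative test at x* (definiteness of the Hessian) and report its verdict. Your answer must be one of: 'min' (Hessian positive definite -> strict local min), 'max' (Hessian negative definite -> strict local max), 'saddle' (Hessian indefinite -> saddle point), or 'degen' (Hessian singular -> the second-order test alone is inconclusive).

Compute the Hessian H = grad^2 f:
  H = [[1, 3], [3, 9]]
Verify stationarity: grad f(x*) = H x* + g = (0, 0).
Eigenvalues of H: 0, 10.
H has a zero eigenvalue (singular; positive semidefinite but not definite), so H is neither positive definite, negative definite, nor indefinite. The second-order test alone is inconclusive -> degen.
(Indeed, f is constant along the null direction of H through x*, so x* is not a strict local extremum.)

degen


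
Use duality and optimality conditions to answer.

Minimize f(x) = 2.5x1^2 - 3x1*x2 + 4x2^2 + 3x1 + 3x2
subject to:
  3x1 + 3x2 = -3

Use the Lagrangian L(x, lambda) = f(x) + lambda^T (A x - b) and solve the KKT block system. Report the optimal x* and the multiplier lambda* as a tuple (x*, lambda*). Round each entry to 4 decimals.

Form the Lagrangian:
  L(x, lambda) = (1/2) x^T Q x + c^T x + lambda^T (A x - b)
Stationarity (grad_x L = 0): Q x + c + A^T lambda = 0.
Primal feasibility: A x = b.

This gives the KKT block system:
  [ Q   A^T ] [ x     ]   [-c ]
  [ A    0  ] [ lambda ] = [ b ]

Solving the linear system:
  x*      = (-0.5789, -0.4211)
  lambda* = (-0.4561)
  f(x*)   = -2.1842

x* = (-0.5789, -0.4211), lambda* = (-0.4561)


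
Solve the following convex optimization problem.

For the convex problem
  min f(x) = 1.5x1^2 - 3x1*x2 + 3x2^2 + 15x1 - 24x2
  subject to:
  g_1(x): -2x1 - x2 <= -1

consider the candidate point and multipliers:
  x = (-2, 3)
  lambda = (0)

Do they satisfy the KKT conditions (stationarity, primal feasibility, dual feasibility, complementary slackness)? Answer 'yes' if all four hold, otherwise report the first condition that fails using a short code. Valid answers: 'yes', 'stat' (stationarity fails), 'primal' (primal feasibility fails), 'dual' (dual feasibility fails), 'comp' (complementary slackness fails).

Gradient of f: grad f(x) = Q x + c = (0, 0)
Constraint values g_i(x) = a_i^T x - b_i:
  g_1((-2, 3)) = 2
Stationarity residual: grad f(x) + sum_i lambda_i a_i = (0, 0)
  -> stationarity OK
Primal feasibility (all g_i <= 0): FAILS
Dual feasibility (all lambda_i >= 0): OK
Complementary slackness (lambda_i * g_i(x) = 0 for all i): OK

Verdict: the first failing condition is primal_feasibility -> primal.

primal


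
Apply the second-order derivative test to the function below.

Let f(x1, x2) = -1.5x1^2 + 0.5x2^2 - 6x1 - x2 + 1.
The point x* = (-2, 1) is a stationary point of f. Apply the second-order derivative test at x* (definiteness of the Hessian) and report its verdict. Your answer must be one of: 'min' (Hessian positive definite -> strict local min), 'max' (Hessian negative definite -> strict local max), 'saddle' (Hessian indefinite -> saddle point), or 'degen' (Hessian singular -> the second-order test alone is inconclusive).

Compute the Hessian H = grad^2 f:
  H = [[-3, 0], [0, 1]]
Verify stationarity: grad f(x*) = H x* + g = (0, 0).
Eigenvalues of H: -3, 1.
Eigenvalues have mixed signs, so H is indefinite -> x* is a saddle point.

saddle


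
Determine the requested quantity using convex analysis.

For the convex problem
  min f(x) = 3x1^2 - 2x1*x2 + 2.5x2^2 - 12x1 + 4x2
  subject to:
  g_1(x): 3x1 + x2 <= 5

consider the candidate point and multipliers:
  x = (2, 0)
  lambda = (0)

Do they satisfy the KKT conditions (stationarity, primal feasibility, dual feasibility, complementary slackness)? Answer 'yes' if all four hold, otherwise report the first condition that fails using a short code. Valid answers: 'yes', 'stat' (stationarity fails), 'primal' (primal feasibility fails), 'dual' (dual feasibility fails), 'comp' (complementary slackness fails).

Gradient of f: grad f(x) = Q x + c = (0, 0)
Constraint values g_i(x) = a_i^T x - b_i:
  g_1((2, 0)) = 1
Stationarity residual: grad f(x) + sum_i lambda_i a_i = (0, 0)
  -> stationarity OK
Primal feasibility (all g_i <= 0): FAILS
Dual feasibility (all lambda_i >= 0): OK
Complementary slackness (lambda_i * g_i(x) = 0 for all i): OK

Verdict: the first failing condition is primal_feasibility -> primal.

primal


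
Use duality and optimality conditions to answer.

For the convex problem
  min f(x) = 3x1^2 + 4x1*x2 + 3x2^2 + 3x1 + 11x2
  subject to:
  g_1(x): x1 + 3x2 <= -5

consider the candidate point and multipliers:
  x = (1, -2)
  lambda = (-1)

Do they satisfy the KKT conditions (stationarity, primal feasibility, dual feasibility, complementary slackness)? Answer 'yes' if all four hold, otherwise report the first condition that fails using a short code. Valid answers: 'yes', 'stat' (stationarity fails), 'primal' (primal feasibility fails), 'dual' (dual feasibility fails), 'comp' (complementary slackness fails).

Gradient of f: grad f(x) = Q x + c = (1, 3)
Constraint values g_i(x) = a_i^T x - b_i:
  g_1((1, -2)) = 0
Stationarity residual: grad f(x) + sum_i lambda_i a_i = (0, 0)
  -> stationarity OK
Primal feasibility (all g_i <= 0): OK
Dual feasibility (all lambda_i >= 0): FAILS
Complementary slackness (lambda_i * g_i(x) = 0 for all i): OK

Verdict: the first failing condition is dual_feasibility -> dual.

dual


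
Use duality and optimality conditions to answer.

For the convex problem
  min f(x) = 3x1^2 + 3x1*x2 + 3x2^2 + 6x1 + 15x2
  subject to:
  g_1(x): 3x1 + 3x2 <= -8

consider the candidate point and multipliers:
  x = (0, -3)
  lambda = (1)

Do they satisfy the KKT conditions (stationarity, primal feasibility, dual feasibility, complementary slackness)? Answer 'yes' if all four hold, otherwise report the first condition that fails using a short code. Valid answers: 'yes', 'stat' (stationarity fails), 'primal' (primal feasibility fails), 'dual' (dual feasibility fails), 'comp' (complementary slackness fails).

Gradient of f: grad f(x) = Q x + c = (-3, -3)
Constraint values g_i(x) = a_i^T x - b_i:
  g_1((0, -3)) = -1
Stationarity residual: grad f(x) + sum_i lambda_i a_i = (0, 0)
  -> stationarity OK
Primal feasibility (all g_i <= 0): OK
Dual feasibility (all lambda_i >= 0): OK
Complementary slackness (lambda_i * g_i(x) = 0 for all i): FAILS

Verdict: the first failing condition is complementary_slackness -> comp.

comp


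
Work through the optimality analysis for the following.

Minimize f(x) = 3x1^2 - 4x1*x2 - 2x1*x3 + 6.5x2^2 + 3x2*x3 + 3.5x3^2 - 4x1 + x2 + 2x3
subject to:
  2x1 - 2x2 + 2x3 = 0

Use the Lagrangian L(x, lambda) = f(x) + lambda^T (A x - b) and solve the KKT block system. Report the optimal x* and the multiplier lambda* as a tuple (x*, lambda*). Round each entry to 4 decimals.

Form the Lagrangian:
  L(x, lambda) = (1/2) x^T Q x + c^T x + lambda^T (A x - b)
Stationarity (grad_x L = 0): Q x + c + A^T lambda = 0.
Primal feasibility: A x = b.

This gives the KKT block system:
  [ Q   A^T ] [ x     ]   [-c ]
  [ A    0  ] [ lambda ] = [ b ]

Solving the linear system:
  x*      = (0.5806, 0.2419, -0.3387)
  lambda* = (0.4032)
  f(x*)   = -1.379

x* = (0.5806, 0.2419, -0.3387), lambda* = (0.4032)


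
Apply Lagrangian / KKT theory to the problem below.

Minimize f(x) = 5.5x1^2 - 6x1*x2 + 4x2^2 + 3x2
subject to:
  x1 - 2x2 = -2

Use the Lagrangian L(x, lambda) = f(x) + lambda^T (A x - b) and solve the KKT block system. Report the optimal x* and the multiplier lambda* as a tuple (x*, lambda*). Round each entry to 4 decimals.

Form the Lagrangian:
  L(x, lambda) = (1/2) x^T Q x + c^T x + lambda^T (A x - b)
Stationarity (grad_x L = 0): Q x + c + A^T lambda = 0.
Primal feasibility: A x = b.

This gives the KKT block system:
  [ Q   A^T ] [ x     ]   [-c ]
  [ A    0  ] [ lambda ] = [ b ]

Solving the linear system:
  x*      = (0.0714, 1.0357)
  lambda* = (5.4286)
  f(x*)   = 6.9821

x* = (0.0714, 1.0357), lambda* = (5.4286)


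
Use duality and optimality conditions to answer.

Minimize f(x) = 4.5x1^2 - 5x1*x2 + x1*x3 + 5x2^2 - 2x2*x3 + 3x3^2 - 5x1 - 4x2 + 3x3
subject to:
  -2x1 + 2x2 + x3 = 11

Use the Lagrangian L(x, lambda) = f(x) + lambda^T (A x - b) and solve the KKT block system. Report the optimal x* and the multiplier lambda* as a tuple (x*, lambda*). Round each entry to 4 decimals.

Form the Lagrangian:
  L(x, lambda) = (1/2) x^T Q x + c^T x + lambda^T (A x - b)
Stationarity (grad_x L = 0): Q x + c + A^T lambda = 0.
Primal feasibility: A x = b.

This gives the KKT block system:
  [ Q   A^T ] [ x     ]   [-c ]
  [ A    0  ] [ lambda ] = [ b ]

Solving the linear system:
  x*      = (-0.9362, 3.1246, 2.8784)
  lambda* = (-13.0851)
  f(x*)   = 72.3769

x* = (-0.9362, 3.1246, 2.8784), lambda* = (-13.0851)


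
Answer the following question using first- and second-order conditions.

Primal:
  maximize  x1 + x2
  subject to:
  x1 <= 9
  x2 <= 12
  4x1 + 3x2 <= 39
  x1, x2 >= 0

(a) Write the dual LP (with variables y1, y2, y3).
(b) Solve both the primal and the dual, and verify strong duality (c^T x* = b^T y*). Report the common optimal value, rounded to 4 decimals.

The standard primal-dual pair for 'max c^T x s.t. A x <= b, x >= 0' is:
  Dual:  min b^T y  s.t.  A^T y >= c,  y >= 0.

So the dual LP is:
  minimize  9y1 + 12y2 + 39y3
  subject to:
    y1 + 4y3 >= 1
    y2 + 3y3 >= 1
    y1, y2, y3 >= 0

Solving the primal: x* = (0.75, 12).
  primal value c^T x* = 12.75.
Solving the dual: y* = (0, 0.25, 0.25).
  dual value b^T y* = 12.75.
Strong duality: c^T x* = b^T y*. Confirmed.

12.75


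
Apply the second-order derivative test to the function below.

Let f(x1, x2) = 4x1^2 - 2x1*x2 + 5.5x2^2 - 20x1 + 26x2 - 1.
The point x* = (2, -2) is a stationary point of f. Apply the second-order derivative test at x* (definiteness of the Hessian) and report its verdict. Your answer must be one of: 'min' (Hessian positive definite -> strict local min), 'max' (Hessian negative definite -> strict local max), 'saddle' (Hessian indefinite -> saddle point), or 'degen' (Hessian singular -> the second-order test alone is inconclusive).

Compute the Hessian H = grad^2 f:
  H = [[8, -2], [-2, 11]]
Verify stationarity: grad f(x*) = H x* + g = (0, 0).
Eigenvalues of H: 7, 12.
Both eigenvalues > 0, so H is positive definite -> x* is a strict local min.

min


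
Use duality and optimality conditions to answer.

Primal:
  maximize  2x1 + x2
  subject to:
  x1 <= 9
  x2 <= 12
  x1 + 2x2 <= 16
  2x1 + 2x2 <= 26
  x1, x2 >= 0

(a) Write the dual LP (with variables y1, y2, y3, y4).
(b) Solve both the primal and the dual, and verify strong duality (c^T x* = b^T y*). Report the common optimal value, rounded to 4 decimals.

The standard primal-dual pair for 'max c^T x s.t. A x <= b, x >= 0' is:
  Dual:  min b^T y  s.t.  A^T y >= c,  y >= 0.

So the dual LP is:
  minimize  9y1 + 12y2 + 16y3 + 26y4
  subject to:
    y1 + y3 + 2y4 >= 2
    y2 + 2y3 + 2y4 >= 1
    y1, y2, y3, y4 >= 0

Solving the primal: x* = (9, 3.5).
  primal value c^T x* = 21.5.
Solving the dual: y* = (1.5, 0, 0.5, 0).
  dual value b^T y* = 21.5.
Strong duality: c^T x* = b^T y*. Confirmed.

21.5


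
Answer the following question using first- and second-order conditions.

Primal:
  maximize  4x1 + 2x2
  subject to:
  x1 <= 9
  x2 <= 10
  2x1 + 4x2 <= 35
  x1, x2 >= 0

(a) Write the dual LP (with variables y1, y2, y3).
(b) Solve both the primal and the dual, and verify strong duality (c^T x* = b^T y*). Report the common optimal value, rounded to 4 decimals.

The standard primal-dual pair for 'max c^T x s.t. A x <= b, x >= 0' is:
  Dual:  min b^T y  s.t.  A^T y >= c,  y >= 0.

So the dual LP is:
  minimize  9y1 + 10y2 + 35y3
  subject to:
    y1 + 2y3 >= 4
    y2 + 4y3 >= 2
    y1, y2, y3 >= 0

Solving the primal: x* = (9, 4.25).
  primal value c^T x* = 44.5.
Solving the dual: y* = (3, 0, 0.5).
  dual value b^T y* = 44.5.
Strong duality: c^T x* = b^T y*. Confirmed.

44.5


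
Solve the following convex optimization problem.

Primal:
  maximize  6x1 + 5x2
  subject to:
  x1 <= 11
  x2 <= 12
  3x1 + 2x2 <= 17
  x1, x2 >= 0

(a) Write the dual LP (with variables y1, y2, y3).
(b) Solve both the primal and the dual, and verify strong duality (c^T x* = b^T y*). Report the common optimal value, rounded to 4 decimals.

The standard primal-dual pair for 'max c^T x s.t. A x <= b, x >= 0' is:
  Dual:  min b^T y  s.t.  A^T y >= c,  y >= 0.

So the dual LP is:
  minimize  11y1 + 12y2 + 17y3
  subject to:
    y1 + 3y3 >= 6
    y2 + 2y3 >= 5
    y1, y2, y3 >= 0

Solving the primal: x* = (0, 8.5).
  primal value c^T x* = 42.5.
Solving the dual: y* = (0, 0, 2.5).
  dual value b^T y* = 42.5.
Strong duality: c^T x* = b^T y*. Confirmed.

42.5


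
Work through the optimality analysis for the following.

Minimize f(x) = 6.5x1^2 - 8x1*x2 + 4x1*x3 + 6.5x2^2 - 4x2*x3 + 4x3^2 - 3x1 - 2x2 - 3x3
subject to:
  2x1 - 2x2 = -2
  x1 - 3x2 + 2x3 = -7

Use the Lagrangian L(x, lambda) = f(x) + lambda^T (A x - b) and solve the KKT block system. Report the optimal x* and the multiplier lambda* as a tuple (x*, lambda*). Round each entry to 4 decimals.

Form the Lagrangian:
  L(x, lambda) = (1/2) x^T Q x + c^T x + lambda^T (A x - b)
Stationarity (grad_x L = 0): Q x + c + A^T lambda = 0.
Primal feasibility: A x = b.

This gives the KKT block system:
  [ Q   A^T ] [ x     ]   [-c ]
  [ A    0  ] [ lambda ] = [ b ]

Solving the linear system:
  x*      = (1.2778, 2.2778, -0.7222)
  lambda* = (0.5556, 6.3889)
  f(x*)   = 19.8056

x* = (1.2778, 2.2778, -0.7222), lambda* = (0.5556, 6.3889)


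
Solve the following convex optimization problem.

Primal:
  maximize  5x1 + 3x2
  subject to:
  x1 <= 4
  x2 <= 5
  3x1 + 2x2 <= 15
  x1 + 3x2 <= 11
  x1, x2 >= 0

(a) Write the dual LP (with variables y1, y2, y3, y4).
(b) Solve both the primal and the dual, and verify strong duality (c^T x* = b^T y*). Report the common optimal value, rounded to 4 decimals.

The standard primal-dual pair for 'max c^T x s.t. A x <= b, x >= 0' is:
  Dual:  min b^T y  s.t.  A^T y >= c,  y >= 0.

So the dual LP is:
  minimize  4y1 + 5y2 + 15y3 + 11y4
  subject to:
    y1 + 3y3 + y4 >= 5
    y2 + 2y3 + 3y4 >= 3
    y1, y2, y3, y4 >= 0

Solving the primal: x* = (4, 1.5).
  primal value c^T x* = 24.5.
Solving the dual: y* = (0.5, 0, 1.5, 0).
  dual value b^T y* = 24.5.
Strong duality: c^T x* = b^T y*. Confirmed.

24.5


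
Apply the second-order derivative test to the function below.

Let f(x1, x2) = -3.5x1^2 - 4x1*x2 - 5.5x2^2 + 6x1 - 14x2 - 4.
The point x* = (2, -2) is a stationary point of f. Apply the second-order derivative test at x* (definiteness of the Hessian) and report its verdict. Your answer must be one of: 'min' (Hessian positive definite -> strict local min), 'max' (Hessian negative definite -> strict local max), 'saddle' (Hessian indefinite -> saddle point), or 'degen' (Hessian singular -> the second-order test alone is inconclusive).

Compute the Hessian H = grad^2 f:
  H = [[-7, -4], [-4, -11]]
Verify stationarity: grad f(x*) = H x* + g = (0, 0).
Eigenvalues of H: -13.4721, -4.5279.
Both eigenvalues < 0, so H is negative definite -> x* is a strict local max.

max
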